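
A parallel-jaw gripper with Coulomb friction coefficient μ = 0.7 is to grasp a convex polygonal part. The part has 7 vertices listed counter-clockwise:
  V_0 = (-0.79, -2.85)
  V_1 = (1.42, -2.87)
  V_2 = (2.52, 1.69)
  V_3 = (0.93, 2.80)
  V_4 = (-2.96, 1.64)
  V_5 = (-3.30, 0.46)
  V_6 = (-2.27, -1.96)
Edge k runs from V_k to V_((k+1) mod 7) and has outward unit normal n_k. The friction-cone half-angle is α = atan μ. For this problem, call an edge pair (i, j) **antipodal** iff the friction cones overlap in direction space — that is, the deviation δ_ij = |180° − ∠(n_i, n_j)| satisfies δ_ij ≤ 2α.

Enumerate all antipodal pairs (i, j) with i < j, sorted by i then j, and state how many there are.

α = atan 0.7 = 34.99°;  2α = 69.98°
n_0 = (-0.0090, -1.0000)
n_1 = (+0.9721, -0.2345)
n_2 = (+0.5724, +0.8200)
n_3 = (-0.2858, +0.9583)
n_4 = (-0.9609, +0.2769)
n_5 = (-0.9201, -0.3916)
n_6 = (-0.5153, -0.8570)
  (0,1): δ = 103.04°  ·
  (0,2): δ = 34.40°  ✓
  (0,3): δ = 17.12°  ✓
  (0,4): δ = 74.44°  ·
  (0,5): δ = 113.57°  ·
  (0,6): δ = 149.50°  ·
  (1,2): δ = 111.36°  ·
  (1,3): δ = 59.83°  ✓
  (1,4): δ = 2.51°  ✓
  (1,5): δ = 36.62°  ✓
  (1,6): δ = 72.54°  ·
  (2,3): δ = 128.48°  ·
  (2,4): δ = 71.15°  ·
  (2,5): δ = 32.03°  ✓
  (2,6): δ = 3.90°  ✓
  (3,4): δ = 122.68°  ·
  (3,5): δ = 83.55°  ·
  (3,6): δ = 47.63°  ✓
  (4,5): δ = 140.87°  ·
  (4,6): δ = 104.95°  ·
  (5,6): δ = 144.08°  ·
antipodal pairs: 8

count = 8; pairs: (0,2), (0,3), (1,3), (1,4), (1,5), (2,5), (2,6), (3,6)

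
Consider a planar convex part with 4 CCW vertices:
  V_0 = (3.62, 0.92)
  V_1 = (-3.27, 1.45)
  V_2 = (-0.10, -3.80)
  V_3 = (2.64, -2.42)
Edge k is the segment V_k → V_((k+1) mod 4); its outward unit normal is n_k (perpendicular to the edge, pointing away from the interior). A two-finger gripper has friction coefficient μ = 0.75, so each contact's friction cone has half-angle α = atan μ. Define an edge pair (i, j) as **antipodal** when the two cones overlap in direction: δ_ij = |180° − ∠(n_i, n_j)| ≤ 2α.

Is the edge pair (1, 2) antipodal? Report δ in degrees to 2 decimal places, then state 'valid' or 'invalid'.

δ = 94.39°, invalid

α = atan 0.75 = 36.87°;  2α = 73.74°
edge 1: e_1 = (+3.17, -5.25);  n_1 = (-0.8561, -0.5169)
edge 2: e_2 = (+2.74, +1.38);  n_2 = (+0.4498, -0.8931)
∠(n_1, n_2) = 85.61°
δ = |180° − 85.61°| = 94.39°
94.39° > 2α = 73.74°  →  invalid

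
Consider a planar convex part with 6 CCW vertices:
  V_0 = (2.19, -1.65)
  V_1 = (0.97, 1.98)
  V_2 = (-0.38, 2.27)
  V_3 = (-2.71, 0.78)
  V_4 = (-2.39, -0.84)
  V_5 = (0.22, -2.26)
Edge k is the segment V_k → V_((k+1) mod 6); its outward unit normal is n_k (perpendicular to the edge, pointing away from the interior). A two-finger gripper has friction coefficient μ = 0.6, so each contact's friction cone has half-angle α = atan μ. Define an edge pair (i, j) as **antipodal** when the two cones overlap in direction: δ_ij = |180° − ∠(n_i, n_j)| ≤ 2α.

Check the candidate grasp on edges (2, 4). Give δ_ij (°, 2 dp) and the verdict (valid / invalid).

α = atan 0.6 = 30.96°;  2α = 61.93°
edge 2: e_2 = (-2.33, -1.49);  n_2 = (-0.5387, +0.8425)
edge 4: e_4 = (+2.61, -1.42);  n_4 = (-0.4779, -0.8784)
∠(n_2, n_4) = 118.85°
δ = |180° − 118.85°| = 61.15°
61.15° ≤ 2α = 61.93°  →  valid

δ = 61.15°, valid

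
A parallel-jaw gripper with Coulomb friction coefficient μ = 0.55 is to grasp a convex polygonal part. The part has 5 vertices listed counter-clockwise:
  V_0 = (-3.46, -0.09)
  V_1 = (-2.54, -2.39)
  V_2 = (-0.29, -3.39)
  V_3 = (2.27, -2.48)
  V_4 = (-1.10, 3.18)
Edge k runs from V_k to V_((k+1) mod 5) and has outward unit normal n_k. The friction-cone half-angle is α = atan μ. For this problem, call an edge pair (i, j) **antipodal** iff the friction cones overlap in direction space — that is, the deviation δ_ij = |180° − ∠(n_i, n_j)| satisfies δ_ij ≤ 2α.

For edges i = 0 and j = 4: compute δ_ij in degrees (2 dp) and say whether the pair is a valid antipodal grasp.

δ = 122.38°, invalid

α = atan 0.55 = 28.81°;  2α = 57.62°
edge 0: e_0 = (+0.92, -2.30);  n_0 = (-0.9285, -0.3714)
edge 4: e_4 = (-2.36, -3.27);  n_4 = (-0.8109, +0.5852)
∠(n_0, n_4) = 57.62°
δ = |180° − 57.62°| = 122.38°
122.38° > 2α = 57.62°  →  invalid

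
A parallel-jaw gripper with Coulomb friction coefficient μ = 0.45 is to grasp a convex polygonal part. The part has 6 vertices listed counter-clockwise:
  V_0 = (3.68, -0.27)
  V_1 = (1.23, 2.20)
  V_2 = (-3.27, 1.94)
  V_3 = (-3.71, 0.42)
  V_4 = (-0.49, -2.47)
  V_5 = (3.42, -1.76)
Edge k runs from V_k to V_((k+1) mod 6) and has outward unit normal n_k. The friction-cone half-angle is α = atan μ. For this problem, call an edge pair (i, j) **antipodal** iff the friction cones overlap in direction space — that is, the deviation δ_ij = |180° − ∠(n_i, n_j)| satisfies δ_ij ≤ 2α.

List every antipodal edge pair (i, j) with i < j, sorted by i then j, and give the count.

count = 4; pairs: (0,3), (1,3), (1,4), (2,5)

α = atan 0.45 = 24.23°;  2α = 48.46°
n_0 = (+0.7100, +0.7042)
n_1 = (-0.0577, +0.9983)
n_2 = (-0.9606, +0.2781)
n_3 = (-0.6679, -0.7442)
n_4 = (+0.1787, -0.9839)
n_5 = (+0.9851, -0.1719)
  (0,1): δ = 131.46°  ·
  (0,2): δ = 60.91°  ·
  (0,3): δ = 3.32°  ✓
  (0,4): δ = 55.52°  ·
  (0,5): δ = 125.33°  ·
  (1,2): δ = 109.45°  ·
  (1,3): δ = 45.22°  ✓
  (1,4): δ = 6.99°  ✓
  (1,5): δ = 76.79°  ·
  (2,3): δ = 115.76°  ·
  (2,4): δ = 63.56°  ·
  (2,5): δ = 6.25°  ✓
  (3,4): δ = 127.80°  ·
  (3,5): δ = 57.99°  ·
  (4,5): δ = 110.19°  ·
antipodal pairs: 4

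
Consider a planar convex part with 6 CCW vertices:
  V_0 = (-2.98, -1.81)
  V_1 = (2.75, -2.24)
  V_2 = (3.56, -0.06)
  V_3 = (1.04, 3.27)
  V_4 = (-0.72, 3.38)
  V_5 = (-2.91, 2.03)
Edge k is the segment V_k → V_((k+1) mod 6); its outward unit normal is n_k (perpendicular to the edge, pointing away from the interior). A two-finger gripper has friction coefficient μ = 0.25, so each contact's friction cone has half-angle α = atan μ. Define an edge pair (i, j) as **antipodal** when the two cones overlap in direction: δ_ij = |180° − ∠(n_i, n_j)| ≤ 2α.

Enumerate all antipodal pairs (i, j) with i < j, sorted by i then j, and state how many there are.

count = 2; pairs: (0,3), (1,5)

α = atan 0.25 = 14.04°;  2α = 28.07°
n_0 = (-0.0748, -0.9972)
n_1 = (+0.9374, -0.3483)
n_2 = (+0.7974, +0.6034)
n_3 = (+0.0624, +0.9981)
n_4 = (-0.5247, +0.8513)
n_5 = (-0.9998, +0.0182)
  (0,1): δ = 106.09°  ·
  (0,2): δ = 48.59°  ·
  (0,3): δ = 0.72°  ✓
  (0,4): δ = 35.94°  ·
  (0,5): δ = 93.25°  ·
  (1,2): δ = 122.50°  ·
  (1,3): δ = 73.19°  ·
  (1,4): δ = 37.97°  ·
  (1,5): δ = 19.34°  ✓
  (2,3): δ = 130.69°  ·
  (2,4): δ = 95.47°  ·
  (2,5): δ = 38.16°  ·
  (3,4): δ = 144.77°  ·
  (3,5): δ = 87.47°  ·
  (4,5): δ = 122.70°  ·
antipodal pairs: 2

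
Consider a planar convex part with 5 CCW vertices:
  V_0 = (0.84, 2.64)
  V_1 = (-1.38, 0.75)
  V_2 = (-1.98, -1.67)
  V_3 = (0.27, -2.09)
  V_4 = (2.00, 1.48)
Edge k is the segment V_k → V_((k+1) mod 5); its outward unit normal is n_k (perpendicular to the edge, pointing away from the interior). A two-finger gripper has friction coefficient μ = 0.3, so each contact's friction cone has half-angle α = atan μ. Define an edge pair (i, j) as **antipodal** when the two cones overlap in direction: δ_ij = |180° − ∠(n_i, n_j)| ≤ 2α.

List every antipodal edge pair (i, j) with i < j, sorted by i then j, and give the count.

count = 2; pairs: (0,3), (1,3)

α = atan 0.3 = 16.70°;  2α = 33.40°
n_0 = (-0.6482, +0.7614)
n_1 = (-0.9706, +0.2406)
n_2 = (-0.1835, -0.9830)
n_3 = (+0.8999, -0.4361)
n_4 = (+0.7071, +0.7071)
  (0,1): δ = 144.33°  ·
  (0,2): δ = 50.98°  ·
  (0,3): δ = 23.74°  ✓
  (0,4): δ = 94.59°  ·
  (1,2): δ = 86.65°  ·
  (1,3): δ = 11.93°  ✓
  (1,4): δ = 58.92°  ·
  (2,3): δ = 105.28°  ·
  (2,4): δ = 34.43°  ·
  (3,4): δ = 109.15°  ·
antipodal pairs: 2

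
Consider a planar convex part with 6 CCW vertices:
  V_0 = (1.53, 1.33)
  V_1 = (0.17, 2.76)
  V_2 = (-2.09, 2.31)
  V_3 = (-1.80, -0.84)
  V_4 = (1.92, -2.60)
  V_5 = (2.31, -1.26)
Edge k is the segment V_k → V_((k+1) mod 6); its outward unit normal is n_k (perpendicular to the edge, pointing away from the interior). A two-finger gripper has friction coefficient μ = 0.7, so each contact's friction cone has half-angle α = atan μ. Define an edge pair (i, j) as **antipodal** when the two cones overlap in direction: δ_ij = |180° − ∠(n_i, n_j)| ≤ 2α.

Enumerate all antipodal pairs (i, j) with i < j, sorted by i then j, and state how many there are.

α = atan 0.7 = 34.99°;  2α = 69.98°
n_0 = (+0.7246, +0.6891)
n_1 = (-0.1953, +0.9807)
n_2 = (-0.9958, -0.0917)
n_3 = (-0.4277, -0.9039)
n_4 = (+0.9602, -0.2794)
n_5 = (+0.9575, +0.2884)
  (0,1): δ = 122.30°  ·
  (0,2): δ = 38.30°  ✓
  (0,3): δ = 21.12°  ✓
  (0,4): δ = 120.21°  ·
  (0,5): δ = 153.20°  ·
  (1,2): δ = 96.00°  ·
  (1,3): δ = 36.58°  ✓
  (1,4): δ = 62.51°  ✓
  (1,5): δ = 95.50°  ·
  (2,3): δ = 120.58°  ·
  (2,4): δ = 21.49°  ✓
  (2,5): δ = 11.50°  ✓
  (3,4): δ = 80.91°  ·
  (3,5): δ = 47.92°  ✓
  (4,5): δ = 147.01°  ·
antipodal pairs: 7

count = 7; pairs: (0,2), (0,3), (1,3), (1,4), (2,4), (2,5), (3,5)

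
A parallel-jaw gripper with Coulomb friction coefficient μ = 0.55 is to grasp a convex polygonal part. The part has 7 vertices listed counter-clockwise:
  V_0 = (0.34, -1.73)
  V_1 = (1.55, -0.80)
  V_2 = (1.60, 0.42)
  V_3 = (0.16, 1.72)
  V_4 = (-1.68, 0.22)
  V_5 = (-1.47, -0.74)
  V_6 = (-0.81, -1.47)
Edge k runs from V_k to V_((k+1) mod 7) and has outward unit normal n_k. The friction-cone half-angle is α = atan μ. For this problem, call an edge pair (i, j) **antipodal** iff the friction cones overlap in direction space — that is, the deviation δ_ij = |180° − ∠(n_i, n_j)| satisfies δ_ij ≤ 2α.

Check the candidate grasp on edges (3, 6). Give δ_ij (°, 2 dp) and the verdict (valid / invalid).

α = atan 0.55 = 28.81°;  2α = 57.62°
edge 3: e_3 = (-1.84, -1.50);  n_3 = (-0.6319, +0.7751)
edge 6: e_6 = (+1.15, -0.26);  n_6 = (-0.2205, -0.9754)
∠(n_3, n_6) = 128.07°
δ = |180° − 128.07°| = 51.93°
51.93° ≤ 2α = 57.62°  →  valid

δ = 51.93°, valid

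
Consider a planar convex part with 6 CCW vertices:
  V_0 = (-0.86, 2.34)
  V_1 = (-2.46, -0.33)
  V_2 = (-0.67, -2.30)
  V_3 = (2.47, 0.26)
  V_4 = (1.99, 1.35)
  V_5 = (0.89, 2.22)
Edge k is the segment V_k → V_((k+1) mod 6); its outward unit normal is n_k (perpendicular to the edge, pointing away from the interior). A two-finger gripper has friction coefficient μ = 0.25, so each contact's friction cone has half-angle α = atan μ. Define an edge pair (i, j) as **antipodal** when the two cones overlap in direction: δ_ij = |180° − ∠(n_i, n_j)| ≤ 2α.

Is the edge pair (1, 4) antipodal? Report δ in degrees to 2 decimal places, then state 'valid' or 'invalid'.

δ = 9.40°, valid

α = atan 0.25 = 14.04°;  2α = 28.07°
edge 1: e_1 = (+1.79, -1.97);  n_1 = (-0.7401, -0.6725)
edge 4: e_4 = (-1.10, +0.87);  n_4 = (+0.6203, +0.7843)
∠(n_1, n_4) = 170.60°
δ = |180° − 170.60°| = 9.40°
9.40° ≤ 2α = 28.07°  →  valid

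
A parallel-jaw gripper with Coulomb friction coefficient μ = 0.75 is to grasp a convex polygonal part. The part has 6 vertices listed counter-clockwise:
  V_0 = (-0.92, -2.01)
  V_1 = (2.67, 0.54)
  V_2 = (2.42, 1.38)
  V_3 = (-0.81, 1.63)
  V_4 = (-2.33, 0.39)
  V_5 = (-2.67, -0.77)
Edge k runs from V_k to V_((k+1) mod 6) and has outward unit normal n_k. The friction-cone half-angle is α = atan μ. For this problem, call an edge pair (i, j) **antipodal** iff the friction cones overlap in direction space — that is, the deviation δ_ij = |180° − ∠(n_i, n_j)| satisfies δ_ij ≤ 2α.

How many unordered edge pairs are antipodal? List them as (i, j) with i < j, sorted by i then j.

count = 7; pairs: (0,2), (0,3), (0,4), (1,3), (1,4), (1,5), (2,5)

α = atan 0.75 = 36.87°;  2α = 73.74°
n_0 = (+0.5791, -0.8153)
n_1 = (+0.9585, +0.2853)
n_2 = (+0.0772, +0.9970)
n_3 = (-0.6321, +0.7749)
n_4 = (-0.9596, +0.2813)
n_5 = (-0.5781, -0.8159)
  (0,1): δ = 108.81°  ·
  (0,2): δ = 39.81°  ✓
  (0,3): δ = 3.82°  ✓
  (0,4): δ = 38.28°  ✓
  (0,5): δ = 109.29°  ·
  (1,2): δ = 111.00°  ·
  (1,3): δ = 67.37°  ✓
  (1,4): δ = 32.91°  ✓
  (1,5): δ = 38.11°  ✓
  (2,3): δ = 136.37°  ·
  (2,4): δ = 101.91°  ·
  (2,5): δ = 30.89°  ✓
  (3,4): δ = 145.54°  ·
  (3,5): δ = 74.53°  ·
  (4,5): δ = 108.98°  ·
antipodal pairs: 7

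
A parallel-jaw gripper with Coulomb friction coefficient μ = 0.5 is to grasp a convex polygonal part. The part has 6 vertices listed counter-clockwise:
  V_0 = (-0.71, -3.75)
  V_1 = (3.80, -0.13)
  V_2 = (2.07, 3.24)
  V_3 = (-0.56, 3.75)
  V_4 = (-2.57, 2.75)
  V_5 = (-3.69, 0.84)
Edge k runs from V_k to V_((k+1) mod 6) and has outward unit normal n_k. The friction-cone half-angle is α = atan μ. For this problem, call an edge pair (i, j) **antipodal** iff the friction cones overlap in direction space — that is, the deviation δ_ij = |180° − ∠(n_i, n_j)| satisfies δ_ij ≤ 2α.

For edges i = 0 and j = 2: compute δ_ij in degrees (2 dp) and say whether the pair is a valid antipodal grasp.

α = atan 0.5 = 26.57°;  2α = 53.13°
edge 0: e_0 = (+4.51, +3.62);  n_0 = (+0.6260, -0.7799)
edge 2: e_2 = (-2.63, +0.51);  n_2 = (+0.1904, +0.9817)
∠(n_0, n_2) = 130.27°
δ = |180° − 130.27°| = 49.73°
49.73° ≤ 2α = 53.13°  →  valid

δ = 49.73°, valid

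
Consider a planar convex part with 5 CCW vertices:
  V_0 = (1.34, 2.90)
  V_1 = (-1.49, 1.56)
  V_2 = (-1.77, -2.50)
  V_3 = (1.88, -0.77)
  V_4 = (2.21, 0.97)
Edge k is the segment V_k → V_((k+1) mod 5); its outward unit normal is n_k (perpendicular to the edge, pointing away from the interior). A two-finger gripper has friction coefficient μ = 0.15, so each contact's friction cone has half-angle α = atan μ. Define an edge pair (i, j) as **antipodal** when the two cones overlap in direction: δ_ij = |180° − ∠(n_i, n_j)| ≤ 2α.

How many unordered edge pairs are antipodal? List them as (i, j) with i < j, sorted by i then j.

α = atan 0.15 = 8.53°;  2α = 17.06°
n_0 = (-0.4279, +0.9038)
n_1 = (-0.9976, +0.0688)
n_2 = (+0.4283, -0.9036)
n_3 = (+0.9825, -0.1863)
n_4 = (+0.9117, +0.4110)
  (0,1): δ = 119.28°  ·
  (0,2): δ = 0.02°  ✓
  (0,3): δ = 53.92°  ·
  (0,4): δ = 88.93°  ·
  (1,2): δ = 60.70°  ·
  (1,3): δ = 6.79°  ✓
  (1,4): δ = 28.21°  ·
  (2,3): δ = 126.10°  ·
  (2,4): δ = 91.09°  ·
  (3,4): δ = 145.00°  ·
antipodal pairs: 2

count = 2; pairs: (0,2), (1,3)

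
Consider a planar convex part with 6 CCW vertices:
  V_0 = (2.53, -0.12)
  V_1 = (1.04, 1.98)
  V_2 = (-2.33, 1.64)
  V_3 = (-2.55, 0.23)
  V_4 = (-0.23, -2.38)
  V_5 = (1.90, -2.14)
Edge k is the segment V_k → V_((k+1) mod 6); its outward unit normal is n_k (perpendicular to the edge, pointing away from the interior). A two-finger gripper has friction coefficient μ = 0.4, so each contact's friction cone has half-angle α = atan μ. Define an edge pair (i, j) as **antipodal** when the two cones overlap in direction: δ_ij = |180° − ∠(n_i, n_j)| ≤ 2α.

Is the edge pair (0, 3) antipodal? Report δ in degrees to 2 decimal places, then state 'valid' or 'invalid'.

α = atan 0.4 = 21.80°;  2α = 43.60°
edge 0: e_0 = (-1.49, +2.10);  n_0 = (+0.8156, +0.5787)
edge 3: e_3 = (+2.32, -2.61);  n_3 = (-0.7474, -0.6644)
∠(n_0, n_3) = 173.72°
δ = |180° − 173.72°| = 6.28°
6.28° ≤ 2α = 43.60°  →  valid

δ = 6.28°, valid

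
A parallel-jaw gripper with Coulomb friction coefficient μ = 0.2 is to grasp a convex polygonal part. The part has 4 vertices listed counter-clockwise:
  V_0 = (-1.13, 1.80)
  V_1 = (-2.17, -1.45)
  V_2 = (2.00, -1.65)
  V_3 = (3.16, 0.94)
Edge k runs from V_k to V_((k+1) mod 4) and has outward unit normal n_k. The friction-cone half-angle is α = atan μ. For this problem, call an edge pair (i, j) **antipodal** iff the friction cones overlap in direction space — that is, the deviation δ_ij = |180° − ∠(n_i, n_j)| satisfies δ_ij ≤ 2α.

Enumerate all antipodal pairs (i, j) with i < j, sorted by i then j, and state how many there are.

α = atan 0.2 = 11.31°;  2α = 22.62°
n_0 = (-0.9524, +0.3048)
n_1 = (-0.0479, -0.9989)
n_2 = (+0.9126, -0.4088)
n_3 = (+0.1966, +0.9805)
  (0,1): δ = 75.00°  ·
  (0,2): δ = 6.38°  ✓
  (0,3): δ = 96.41°  ·
  (1,2): δ = 111.38°  ·
  (1,3): δ = 8.59°  ✓
  (2,3): δ = 77.21°  ·
antipodal pairs: 2

count = 2; pairs: (0,2), (1,3)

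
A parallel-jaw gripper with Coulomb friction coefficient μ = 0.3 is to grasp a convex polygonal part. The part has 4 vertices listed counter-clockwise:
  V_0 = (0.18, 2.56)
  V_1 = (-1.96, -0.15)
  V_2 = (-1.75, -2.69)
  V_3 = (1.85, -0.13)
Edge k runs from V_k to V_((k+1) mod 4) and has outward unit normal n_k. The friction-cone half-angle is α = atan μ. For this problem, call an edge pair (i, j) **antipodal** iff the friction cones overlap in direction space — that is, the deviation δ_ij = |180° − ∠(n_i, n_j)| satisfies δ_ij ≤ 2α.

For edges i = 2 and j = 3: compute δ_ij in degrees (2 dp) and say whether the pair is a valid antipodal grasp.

α = atan 0.3 = 16.70°;  2α = 33.40°
edge 2: e_2 = (+3.60, +2.56);  n_2 = (+0.5795, -0.8150)
edge 3: e_3 = (-1.67, +2.69);  n_3 = (+0.8496, +0.5274)
∠(n_2, n_3) = 86.42°
δ = |180° − 86.42°| = 93.58°
93.58° > 2α = 33.40°  →  invalid

δ = 93.58°, invalid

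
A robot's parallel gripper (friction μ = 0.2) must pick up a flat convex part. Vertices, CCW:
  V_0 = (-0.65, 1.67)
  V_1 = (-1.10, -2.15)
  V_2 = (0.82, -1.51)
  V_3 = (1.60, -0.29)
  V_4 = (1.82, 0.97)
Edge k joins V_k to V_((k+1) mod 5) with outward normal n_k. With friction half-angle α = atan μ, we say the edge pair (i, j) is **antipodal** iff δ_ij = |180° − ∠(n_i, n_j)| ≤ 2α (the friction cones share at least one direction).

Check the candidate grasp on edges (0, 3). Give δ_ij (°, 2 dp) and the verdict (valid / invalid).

α = atan 0.2 = 11.31°;  2α = 22.62°
edge 0: e_0 = (-0.45, -3.82);  n_0 = (-0.9931, +0.1170)
edge 3: e_3 = (+0.22, +1.26);  n_3 = (+0.9851, -0.1720)
∠(n_0, n_3) = 176.81°
δ = |180° − 176.81°| = 3.19°
3.19° ≤ 2α = 22.62°  →  valid

δ = 3.19°, valid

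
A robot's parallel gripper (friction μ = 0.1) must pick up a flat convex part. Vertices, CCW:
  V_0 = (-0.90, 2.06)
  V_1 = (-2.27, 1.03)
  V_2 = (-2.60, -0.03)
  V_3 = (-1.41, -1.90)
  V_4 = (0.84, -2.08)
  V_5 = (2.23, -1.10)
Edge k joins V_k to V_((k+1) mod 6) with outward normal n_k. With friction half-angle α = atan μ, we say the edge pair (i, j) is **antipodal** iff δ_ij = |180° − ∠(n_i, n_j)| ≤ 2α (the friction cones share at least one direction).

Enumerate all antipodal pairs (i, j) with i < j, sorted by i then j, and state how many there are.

α = atan 0.1 = 5.71°;  2α = 11.42°
n_0 = (-0.6009, +0.7993)
n_1 = (-0.9548, +0.2972)
n_2 = (-0.8437, -0.5369)
n_3 = (-0.0797, -0.9968)
n_4 = (+0.5762, -0.8173)
n_5 = (+0.7105, +0.7037)
  (0,1): δ = 144.23°  ·
  (0,2): δ = 94.47°  ·
  (0,3): δ = 41.51°  ·
  (0,4): δ = 1.75°  ✓
  (0,5): δ = 97.79°  ·
  (1,2): δ = 130.24°  ·
  (1,3): δ = 77.28°  ·
  (1,4): δ = 37.52°  ·
  (1,5): δ = 62.02°  ·
  (2,3): δ = 127.05°  ·
  (2,4): δ = 87.29°  ·
  (2,5): δ = 12.26°  ·
  (3,4): δ = 140.24°  ·
  (3,5): δ = 40.70°  ·
  (4,5): δ = 80.46°  ·
antipodal pairs: 1

count = 1; pairs: (0,4)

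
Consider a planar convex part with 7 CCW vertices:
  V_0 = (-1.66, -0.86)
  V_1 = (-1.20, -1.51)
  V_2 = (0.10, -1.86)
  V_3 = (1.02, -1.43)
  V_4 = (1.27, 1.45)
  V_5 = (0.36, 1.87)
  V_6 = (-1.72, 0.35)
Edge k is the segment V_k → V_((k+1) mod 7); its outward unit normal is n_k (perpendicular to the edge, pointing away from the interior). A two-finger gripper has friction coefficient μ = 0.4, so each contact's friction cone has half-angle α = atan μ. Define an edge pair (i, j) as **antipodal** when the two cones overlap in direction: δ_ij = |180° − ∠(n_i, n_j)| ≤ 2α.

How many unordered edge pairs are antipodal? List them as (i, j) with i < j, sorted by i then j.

α = atan 0.4 = 21.80°;  2α = 43.60°
n_0 = (-0.8163, -0.5777)
n_1 = (-0.2600, -0.9656)
n_2 = (+0.4234, -0.9059)
n_3 = (+0.9963, -0.0865)
n_4 = (+0.4191, +0.9080)
n_5 = (-0.5900, +0.8074)
n_6 = (-0.9988, -0.0495)
  (0,1): δ = 140.36°  ·
  (0,2): δ = 100.24°  ·
  (0,3): δ = 40.25°  ✓
  (0,4): δ = 29.94°  ✓
  (0,5): δ = 90.87°  ·
  (0,6): δ = 147.55°  ·
  (1,2): δ = 139.88°  ·
  (1,3): δ = 79.89°  ·
  (1,4): δ = 9.71°  ✓
  (1,5): δ = 51.23°  ·
  (1,6): δ = 107.91°  ·
  (2,3): δ = 120.01°  ·
  (2,4): δ = 49.83°  ·
  (2,5): δ = 11.11°  ✓
  (2,6): δ = 67.79°  ·
  (3,4): δ = 109.81°  ·
  (3,5): δ = 48.88°  ·
  (3,6): δ = 7.80°  ✓
  (4,5): δ = 119.07°  ·
  (4,6): δ = 62.39°  ·
  (5,6): δ = 123.32°  ·
antipodal pairs: 5

count = 5; pairs: (0,3), (0,4), (1,4), (2,5), (3,6)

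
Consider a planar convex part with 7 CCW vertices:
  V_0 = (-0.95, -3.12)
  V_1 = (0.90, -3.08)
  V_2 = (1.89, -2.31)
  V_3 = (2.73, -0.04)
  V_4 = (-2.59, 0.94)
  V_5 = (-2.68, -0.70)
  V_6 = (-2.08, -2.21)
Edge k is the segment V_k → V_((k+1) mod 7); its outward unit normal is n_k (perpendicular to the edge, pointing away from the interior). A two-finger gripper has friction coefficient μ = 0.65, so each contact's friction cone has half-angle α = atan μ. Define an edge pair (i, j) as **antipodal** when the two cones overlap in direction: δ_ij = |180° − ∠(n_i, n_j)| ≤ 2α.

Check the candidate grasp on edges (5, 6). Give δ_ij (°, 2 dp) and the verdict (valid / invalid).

δ = 150.52°, invalid

α = atan 0.65 = 33.02°;  2α = 66.05°
edge 5: e_5 = (+0.60, -1.51);  n_5 = (-0.9293, -0.3693)
edge 6: e_6 = (+1.13, -0.91);  n_6 = (-0.6272, -0.7788)
∠(n_5, n_6) = 29.48°
δ = |180° − 29.48°| = 150.52°
150.52° > 2α = 66.05°  →  invalid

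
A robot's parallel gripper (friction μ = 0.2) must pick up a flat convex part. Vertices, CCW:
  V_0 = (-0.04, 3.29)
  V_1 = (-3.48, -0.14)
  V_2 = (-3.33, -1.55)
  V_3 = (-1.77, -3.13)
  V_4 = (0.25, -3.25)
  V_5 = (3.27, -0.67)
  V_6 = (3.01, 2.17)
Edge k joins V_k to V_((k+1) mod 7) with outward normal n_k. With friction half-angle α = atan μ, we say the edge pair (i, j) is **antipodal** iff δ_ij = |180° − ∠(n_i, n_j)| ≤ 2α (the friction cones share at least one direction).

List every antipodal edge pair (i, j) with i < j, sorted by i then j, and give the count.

count = 3; pairs: (0,4), (1,5), (3,6)

α = atan 0.2 = 11.31°;  2α = 22.62°
n_0 = (-0.7061, +0.7081)
n_1 = (-0.9944, -0.1058)
n_2 = (-0.7116, -0.7026)
n_3 = (-0.0593, -0.9982)
n_4 = (+0.6495, -0.7603)
n_5 = (+0.9958, +0.0912)
n_6 = (+0.3447, +0.9387)
  (0,1): δ = 128.84°  ·
  (0,2): δ = 90.28°  ·
  (0,3): δ = 48.32°  ·
  (0,4): δ = 4.41°  ✓
  (0,5): δ = 50.31°  ·
  (0,6): δ = 114.92°  ·
  (1,2): δ = 141.44°  ·
  (1,3): δ = 99.47°  ·
  (1,4): δ = 55.57°  ·
  (1,5): δ = 0.84°  ✓
  (1,6): δ = 63.76°  ·
  (2,3): δ = 138.03°  ·
  (2,4): δ = 94.13°  ·
  (2,5): δ = 39.40°  ·
  (2,6): δ = 25.20°  ·
  (3,4): δ = 136.09°  ·
  (3,5): δ = 81.37°  ·
  (3,6): δ = 16.76°  ✓
  (4,5): δ = 125.28°  ·
  (4,6): δ = 60.67°  ·
  (5,6): δ = 115.39°  ·
antipodal pairs: 3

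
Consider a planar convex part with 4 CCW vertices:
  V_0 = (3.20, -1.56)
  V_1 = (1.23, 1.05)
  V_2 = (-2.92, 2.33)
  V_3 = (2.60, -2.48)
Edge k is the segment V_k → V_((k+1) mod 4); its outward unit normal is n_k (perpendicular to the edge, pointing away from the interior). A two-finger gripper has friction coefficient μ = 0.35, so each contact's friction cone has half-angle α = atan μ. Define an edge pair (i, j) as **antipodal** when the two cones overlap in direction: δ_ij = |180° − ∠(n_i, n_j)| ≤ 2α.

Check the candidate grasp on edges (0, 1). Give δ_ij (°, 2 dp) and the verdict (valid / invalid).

δ = 144.19°, invalid

α = atan 0.35 = 19.29°;  2α = 38.58°
edge 0: e_0 = (-1.97, +2.61);  n_0 = (+0.7982, +0.6024)
edge 1: e_1 = (-4.15, +1.28);  n_1 = (+0.2947, +0.9556)
∠(n_0, n_1) = 35.81°
δ = |180° − 35.81°| = 144.19°
144.19° > 2α = 38.58°  →  invalid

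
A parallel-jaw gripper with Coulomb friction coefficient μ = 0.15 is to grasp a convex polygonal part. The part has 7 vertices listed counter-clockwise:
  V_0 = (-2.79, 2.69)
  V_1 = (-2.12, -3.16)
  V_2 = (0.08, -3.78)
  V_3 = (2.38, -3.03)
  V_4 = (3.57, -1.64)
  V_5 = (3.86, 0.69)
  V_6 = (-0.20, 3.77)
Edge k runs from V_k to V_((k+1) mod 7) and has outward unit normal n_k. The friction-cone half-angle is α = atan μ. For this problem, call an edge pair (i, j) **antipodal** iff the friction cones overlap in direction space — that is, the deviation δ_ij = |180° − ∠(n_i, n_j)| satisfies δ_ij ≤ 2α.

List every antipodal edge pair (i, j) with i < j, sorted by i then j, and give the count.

α = atan 0.15 = 8.53°;  2α = 17.06°
n_0 = (-0.9935, -0.1138)
n_1 = (-0.2713, -0.9625)
n_2 = (+0.3100, -0.9507)
n_3 = (+0.7596, -0.6503)
n_4 = (+0.9923, -0.1235)
n_5 = (+0.6044, +0.7967)
n_6 = (-0.3849, +0.9230)
  (0,1): δ = 112.27°  ·
  (0,2): δ = 78.47°  ·
  (0,3): δ = 47.10°  ·
  (0,4): δ = 13.63°  ✓
  (0,5): δ = 46.28°  ·
  (0,6): δ = 106.10°  ·
  (1,2): δ = 146.20°  ·
  (1,3): δ = 114.83°  ·
  (1,4): δ = 81.36°  ·
  (1,5): δ = 21.45°  ·
  (1,6): δ = 38.37°  ·
  (2,3): δ = 148.63°  ·
  (2,4): δ = 115.16°  ·
  (2,5): δ = 55.25°  ·
  (2,6): δ = 4.58°  ✓
  (3,4): δ = 146.53°  ·
  (3,5): δ = 86.62°  ·
  (3,6): δ = 26.80°  ·
  (4,5): δ = 120.09°  ·
  (4,6): δ = 60.27°  ·
  (5,6): δ = 120.18°  ·
antipodal pairs: 2

count = 2; pairs: (0,4), (2,6)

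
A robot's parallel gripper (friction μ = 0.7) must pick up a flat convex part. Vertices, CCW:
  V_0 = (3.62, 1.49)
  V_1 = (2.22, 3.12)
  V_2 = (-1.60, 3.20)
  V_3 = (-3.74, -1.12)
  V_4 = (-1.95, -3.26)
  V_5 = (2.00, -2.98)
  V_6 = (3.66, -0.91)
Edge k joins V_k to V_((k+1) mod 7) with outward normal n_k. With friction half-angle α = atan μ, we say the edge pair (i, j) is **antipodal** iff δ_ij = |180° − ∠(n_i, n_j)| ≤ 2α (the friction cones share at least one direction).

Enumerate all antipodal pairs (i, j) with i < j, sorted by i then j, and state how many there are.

count = 10; pairs: (0,2), (0,3), (0,4), (1,3), (1,4), (1,5), (2,4), (2,5), (2,6), (3,6)

α = atan 0.7 = 34.99°;  2α = 69.98°
n_0 = (+0.7586, +0.6516)
n_1 = (+0.0209, +0.9998)
n_2 = (-0.8961, +0.4439)
n_3 = (-0.7670, -0.6416)
n_4 = (+0.0707, -0.9975)
n_5 = (+0.7801, -0.6256)
n_6 = (+0.9999, +0.0167)
  (0,1): δ = 131.86°  ·
  (0,2): δ = 67.01°  ✓
  (0,3): δ = 0.75°  ✓
  (0,4): δ = 53.40°  ✓
  (0,5): δ = 100.61°  ·
  (0,6): δ = 140.30°  ·
  (1,2): δ = 115.15°  ·
  (1,3): δ = 48.89°  ✓
  (1,4): δ = 5.25°  ✓
  (1,5): δ = 52.47°  ✓
  (1,6): δ = 92.15°  ·
  (2,3): δ = 113.74°  ·
  (2,4): δ = 59.59°  ✓
  (2,5): δ = 12.37°  ✓
  (2,6): δ = 27.31°  ✓
  (3,4): δ = 125.86°  ·
  (3,5): δ = 78.64°  ·
  (3,6): δ = 38.96°  ✓
  (4,5): δ = 132.78°  ·
  (4,6): δ = 93.10°  ·
  (5,6): δ = 140.32°  ·
antipodal pairs: 10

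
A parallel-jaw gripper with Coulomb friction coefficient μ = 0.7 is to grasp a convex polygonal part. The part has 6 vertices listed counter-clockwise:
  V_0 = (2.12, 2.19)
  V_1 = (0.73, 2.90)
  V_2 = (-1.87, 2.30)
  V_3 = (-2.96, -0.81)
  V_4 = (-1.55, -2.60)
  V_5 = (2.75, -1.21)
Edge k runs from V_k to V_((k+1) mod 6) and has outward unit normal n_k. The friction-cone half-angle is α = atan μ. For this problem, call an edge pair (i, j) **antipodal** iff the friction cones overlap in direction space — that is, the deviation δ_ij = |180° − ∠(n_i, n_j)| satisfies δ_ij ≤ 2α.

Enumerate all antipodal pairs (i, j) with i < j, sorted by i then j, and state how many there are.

α = atan 0.7 = 34.99°;  2α = 69.98°
n_0 = (+0.4549, +0.8906)
n_1 = (-0.2249, +0.9744)
n_2 = (-0.9437, +0.3308)
n_3 = (-0.7856, -0.6188)
n_4 = (+0.3076, -0.9515)
n_5 = (+0.9833, +0.1822)
  (0,1): δ = 139.95°  ·
  (0,2): δ = 82.26°  ·
  (0,3): δ = 24.71°  ✓
  (0,4): δ = 44.97°  ✓
  (0,5): δ = 127.56°  ·
  (1,2): δ = 122.31°  ·
  (1,3): δ = 64.77°  ✓
  (1,4): δ = 4.92°  ✓
  (1,5): δ = 87.50°  ·
  (2,3): δ = 122.46°  ·
  (2,4): δ = 52.77°  ✓
  (2,5): δ = 29.81°  ✓
  (3,4): δ = 110.31°  ·
  (3,5): δ = 27.73°  ✓
  (4,5): δ = 97.42°  ·
antipodal pairs: 7

count = 7; pairs: (0,3), (0,4), (1,3), (1,4), (2,4), (2,5), (3,5)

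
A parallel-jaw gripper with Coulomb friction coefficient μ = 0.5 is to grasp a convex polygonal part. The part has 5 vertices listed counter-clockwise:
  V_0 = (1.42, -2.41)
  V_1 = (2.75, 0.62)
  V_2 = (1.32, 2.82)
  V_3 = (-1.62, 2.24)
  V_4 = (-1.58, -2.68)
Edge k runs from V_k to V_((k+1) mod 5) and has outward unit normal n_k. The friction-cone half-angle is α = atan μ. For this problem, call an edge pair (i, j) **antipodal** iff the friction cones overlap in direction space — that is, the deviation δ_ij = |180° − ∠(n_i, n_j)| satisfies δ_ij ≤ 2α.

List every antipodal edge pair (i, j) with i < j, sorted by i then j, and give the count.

count = 3; pairs: (0,3), (1,3), (2,4)

α = atan 0.5 = 26.57°;  2α = 53.13°
n_0 = (+0.9157, -0.4019)
n_1 = (+0.8384, +0.5450)
n_2 = (-0.1935, +0.9811)
n_3 = (-1.0000, -0.0081)
n_4 = (+0.0896, -0.9960)
  (0,1): δ = 123.28°  ·
  (0,2): δ = 55.14°  ·
  (0,3): δ = 24.16°  ✓
  (0,4): δ = 118.84°  ·
  (1,2): δ = 111.86°  ·
  (1,3): δ = 32.56°  ✓
  (1,4): δ = 62.12°  ·
  (2,3): δ = 100.69°  ·
  (2,4): δ = 6.02°  ✓
  (3,4): δ = 85.32°  ·
antipodal pairs: 3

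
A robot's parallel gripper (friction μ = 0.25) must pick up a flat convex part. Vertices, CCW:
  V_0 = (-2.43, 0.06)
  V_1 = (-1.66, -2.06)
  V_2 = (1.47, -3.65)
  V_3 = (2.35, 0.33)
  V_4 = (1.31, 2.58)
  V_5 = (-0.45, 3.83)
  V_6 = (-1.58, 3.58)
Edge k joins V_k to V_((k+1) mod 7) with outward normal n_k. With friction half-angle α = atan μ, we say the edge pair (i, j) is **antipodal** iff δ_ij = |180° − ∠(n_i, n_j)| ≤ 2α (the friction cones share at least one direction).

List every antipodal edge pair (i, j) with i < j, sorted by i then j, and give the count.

α = atan 0.25 = 14.04°;  2α = 28.07°
n_0 = (-0.9399, -0.3414)
n_1 = (-0.4529, -0.8916)
n_2 = (+0.9764, -0.2159)
n_3 = (+0.9077, +0.4196)
n_4 = (+0.5790, +0.8153)
n_5 = (-0.2160, +0.9764)
n_6 = (-0.9721, +0.2347)
  (0,1): δ = 136.89°  ·
  (0,2): δ = 32.43°  ·
  (0,3): δ = 4.85°  ✓
  (0,4): δ = 34.66°  ·
  (0,5): δ = 82.51°  ·
  (0,6): δ = 146.46°  ·
  (1,2): δ = 75.54°  ·
  (1,3): δ = 38.26°  ·
  (1,4): δ = 8.45°  ✓
  (1,5): δ = 39.41°  ·
  (1,6): δ = 103.35°  ·
  (2,3): δ = 142.72°  ·
  (2,4): δ = 112.92°  ·
  (2,5): δ = 65.06°  ·
  (2,6): δ = 1.11°  ✓
  (3,4): δ = 150.19°  ·
  (3,5): δ = 102.33°  ·
  (3,6): δ = 38.38°  ·
  (4,5): δ = 132.14°  ·
  (4,6): δ = 68.19°  ·
  (5,6): δ = 116.05°  ·
antipodal pairs: 3

count = 3; pairs: (0,3), (1,4), (2,6)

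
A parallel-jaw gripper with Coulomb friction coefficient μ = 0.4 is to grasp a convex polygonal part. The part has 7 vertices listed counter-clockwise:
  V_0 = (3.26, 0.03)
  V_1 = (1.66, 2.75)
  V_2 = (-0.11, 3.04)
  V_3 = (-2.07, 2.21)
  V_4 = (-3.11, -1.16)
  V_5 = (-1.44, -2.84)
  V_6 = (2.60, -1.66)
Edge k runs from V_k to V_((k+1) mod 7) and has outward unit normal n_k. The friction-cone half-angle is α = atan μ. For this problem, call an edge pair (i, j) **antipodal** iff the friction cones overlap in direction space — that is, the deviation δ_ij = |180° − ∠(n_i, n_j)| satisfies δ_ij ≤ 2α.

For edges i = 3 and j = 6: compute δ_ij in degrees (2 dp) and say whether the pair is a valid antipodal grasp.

δ = 4.18°, valid

α = atan 0.4 = 21.80°;  2α = 43.60°
edge 3: e_3 = (-1.04, -3.37);  n_3 = (-0.9555, +0.2949)
edge 6: e_6 = (+0.66, +1.69);  n_6 = (+0.9315, -0.3638)
∠(n_3, n_6) = 175.82°
δ = |180° − 175.82°| = 4.18°
4.18° ≤ 2α = 43.60°  →  valid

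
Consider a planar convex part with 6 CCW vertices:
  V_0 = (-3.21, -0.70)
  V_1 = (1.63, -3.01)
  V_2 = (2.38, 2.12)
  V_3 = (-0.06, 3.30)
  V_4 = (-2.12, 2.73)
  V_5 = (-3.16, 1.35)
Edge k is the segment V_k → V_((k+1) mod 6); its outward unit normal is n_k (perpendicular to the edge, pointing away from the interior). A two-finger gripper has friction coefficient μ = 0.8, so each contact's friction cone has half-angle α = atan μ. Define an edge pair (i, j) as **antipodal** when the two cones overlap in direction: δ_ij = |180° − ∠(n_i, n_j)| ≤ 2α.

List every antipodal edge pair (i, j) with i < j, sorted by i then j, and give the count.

α = atan 0.8 = 38.66°;  2α = 77.32°
n_0 = (-0.4307, -0.9025)
n_1 = (+0.9895, -0.1447)
n_2 = (+0.4354, +0.9003)
n_3 = (-0.2667, +0.9638)
n_4 = (-0.7986, +0.6019)
n_5 = (-0.9997, +0.0244)
  (0,1): δ = 72.80°  ✓
  (0,2): δ = 0.29°  ✓
  (0,3): δ = 40.98°  ✓
  (0,4): δ = 78.51°  ·
  (0,5): δ = 114.12°  ·
  (1,2): δ = 107.49°  ·
  (1,3): δ = 66.22°  ✓
  (1,4): δ = 28.68°  ✓
  (1,5): δ = 6.92°  ✓
  (2,3): δ = 138.72°  ·
  (2,4): δ = 101.19°  ·
  (2,5): δ = 65.59°  ✓
  (3,4): δ = 142.47°  ·
  (3,5): δ = 106.86°  ·
  (4,5): δ = 144.39°  ·
antipodal pairs: 7

count = 7; pairs: (0,1), (0,2), (0,3), (1,3), (1,4), (1,5), (2,5)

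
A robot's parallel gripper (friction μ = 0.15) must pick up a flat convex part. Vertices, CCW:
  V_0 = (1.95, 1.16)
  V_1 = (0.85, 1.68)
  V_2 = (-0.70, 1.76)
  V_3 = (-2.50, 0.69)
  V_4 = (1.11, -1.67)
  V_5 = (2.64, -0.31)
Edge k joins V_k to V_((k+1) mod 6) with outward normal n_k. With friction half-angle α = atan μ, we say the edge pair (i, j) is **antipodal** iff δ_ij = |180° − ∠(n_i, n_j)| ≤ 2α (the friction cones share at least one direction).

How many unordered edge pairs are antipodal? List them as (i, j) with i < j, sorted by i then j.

count = 2; pairs: (0,3), (2,4)

α = atan 0.15 = 8.53°;  2α = 17.06°
n_0 = (+0.4274, +0.9041)
n_1 = (+0.0515, +0.9987)
n_2 = (-0.5110, +0.8596)
n_3 = (-0.5472, -0.8370)
n_4 = (+0.6644, -0.7474)
n_5 = (+0.9052, +0.4249)
  (0,1): δ = 157.65°  ·
  (0,2): δ = 123.97°  ·
  (0,3): δ = 7.87°  ✓
  (0,4): δ = 66.93°  ·
  (0,5): δ = 140.45°  ·
  (1,2): δ = 146.32°  ·
  (1,3): δ = 30.22°  ·
  (1,4): δ = 44.59°  ·
  (1,5): δ = 118.10°  ·
  (2,3): δ = 63.90°  ·
  (2,4): δ = 10.90°  ✓
  (2,5): δ = 84.42°  ·
  (3,4): δ = 105.19°  ·
  (3,5): δ = 31.68°  ·
  (4,5): δ = 106.49°  ·
antipodal pairs: 2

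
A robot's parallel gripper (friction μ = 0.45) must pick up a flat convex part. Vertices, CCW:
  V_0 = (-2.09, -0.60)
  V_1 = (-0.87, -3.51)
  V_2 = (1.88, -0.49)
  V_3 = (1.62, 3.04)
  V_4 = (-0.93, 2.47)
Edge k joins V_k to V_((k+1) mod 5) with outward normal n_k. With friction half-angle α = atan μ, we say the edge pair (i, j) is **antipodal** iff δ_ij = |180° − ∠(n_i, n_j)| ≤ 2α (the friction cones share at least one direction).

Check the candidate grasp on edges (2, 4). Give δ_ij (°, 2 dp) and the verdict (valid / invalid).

α = atan 0.45 = 24.23°;  2α = 48.46°
edge 2: e_2 = (-0.26, +3.53);  n_2 = (+0.9973, +0.0735)
edge 4: e_4 = (-1.16, -3.07);  n_4 = (-0.9354, +0.3535)
∠(n_2, n_4) = 155.09°
δ = |180° − 155.09°| = 24.91°
24.91° ≤ 2α = 48.46°  →  valid

δ = 24.91°, valid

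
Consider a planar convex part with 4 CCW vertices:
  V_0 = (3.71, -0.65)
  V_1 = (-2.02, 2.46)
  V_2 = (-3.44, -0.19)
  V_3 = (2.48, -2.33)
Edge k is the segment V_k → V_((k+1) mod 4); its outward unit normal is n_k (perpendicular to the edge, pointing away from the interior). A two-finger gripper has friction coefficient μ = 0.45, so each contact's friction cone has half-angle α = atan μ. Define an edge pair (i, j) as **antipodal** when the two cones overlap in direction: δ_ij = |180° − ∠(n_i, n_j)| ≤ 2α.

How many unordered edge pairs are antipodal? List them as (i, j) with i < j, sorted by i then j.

α = atan 0.45 = 24.23°;  2α = 48.46°
n_0 = (+0.4770, +0.8789)
n_1 = (-0.8814, +0.4723)
n_2 = (-0.3400, -0.9404)
n_3 = (+0.8069, -0.5907)
  (0,1): δ = 89.69°  ·
  (0,2): δ = 8.62°  ✓
  (0,3): δ = 82.28°  ·
  (1,2): δ = 81.69°  ·
  (1,3): δ = 8.02°  ✓
  (2,3): δ = 106.34°  ·
antipodal pairs: 2

count = 2; pairs: (0,2), (1,3)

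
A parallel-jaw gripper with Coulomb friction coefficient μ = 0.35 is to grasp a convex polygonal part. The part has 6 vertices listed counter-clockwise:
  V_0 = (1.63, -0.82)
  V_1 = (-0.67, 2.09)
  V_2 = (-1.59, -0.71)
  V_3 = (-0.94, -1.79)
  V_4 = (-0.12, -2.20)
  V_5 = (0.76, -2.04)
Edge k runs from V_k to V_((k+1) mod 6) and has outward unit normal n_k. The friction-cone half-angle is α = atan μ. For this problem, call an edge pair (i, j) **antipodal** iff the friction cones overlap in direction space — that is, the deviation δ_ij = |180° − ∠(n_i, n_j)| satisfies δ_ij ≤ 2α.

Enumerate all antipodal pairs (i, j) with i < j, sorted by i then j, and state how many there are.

α = atan 0.35 = 19.29°;  2α = 38.58°
n_0 = (+0.7845, +0.6201)
n_1 = (-0.9500, +0.3122)
n_2 = (-0.8568, -0.5157)
n_3 = (-0.4472, -0.8944)
n_4 = (+0.1789, -0.9839)
n_5 = (+0.8142, -0.5806)
  (0,1): δ = 56.51°  ·
  (0,2): δ = 7.28°  ✓
  (0,3): δ = 25.11°  ✓
  (0,4): δ = 61.98°  ·
  (0,5): δ = 106.18°  ·
  (1,2): δ = 130.77°  ·
  (1,3): δ = 98.38°  ·
  (1,4): δ = 61.51°  ·
  (1,5): δ = 17.30°  ✓
  (2,3): δ = 147.61°  ·
  (2,4): δ = 110.74°  ·
  (2,5): δ = 66.53°  ·
  (3,4): δ = 143.13°  ·
  (3,5): δ = 98.93°  ·
  (4,5): δ = 135.80°  ·
antipodal pairs: 3

count = 3; pairs: (0,2), (0,3), (1,5)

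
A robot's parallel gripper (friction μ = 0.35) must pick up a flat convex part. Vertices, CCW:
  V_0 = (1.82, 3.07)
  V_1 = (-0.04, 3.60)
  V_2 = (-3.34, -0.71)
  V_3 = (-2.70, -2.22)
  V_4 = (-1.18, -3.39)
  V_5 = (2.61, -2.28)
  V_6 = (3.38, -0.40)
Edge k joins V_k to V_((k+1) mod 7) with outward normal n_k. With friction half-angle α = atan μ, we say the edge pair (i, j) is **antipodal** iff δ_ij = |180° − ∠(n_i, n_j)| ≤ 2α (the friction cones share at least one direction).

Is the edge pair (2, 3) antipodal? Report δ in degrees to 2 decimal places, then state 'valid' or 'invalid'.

δ = 150.56°, invalid

α = atan 0.35 = 19.29°;  2α = 38.58°
edge 2: e_2 = (+0.64, -1.51);  n_2 = (-0.9207, -0.3902)
edge 3: e_3 = (+1.52, -1.17);  n_3 = (-0.6100, -0.7924)
∠(n_2, n_3) = 29.44°
δ = |180° − 29.44°| = 150.56°
150.56° > 2α = 38.58°  →  invalid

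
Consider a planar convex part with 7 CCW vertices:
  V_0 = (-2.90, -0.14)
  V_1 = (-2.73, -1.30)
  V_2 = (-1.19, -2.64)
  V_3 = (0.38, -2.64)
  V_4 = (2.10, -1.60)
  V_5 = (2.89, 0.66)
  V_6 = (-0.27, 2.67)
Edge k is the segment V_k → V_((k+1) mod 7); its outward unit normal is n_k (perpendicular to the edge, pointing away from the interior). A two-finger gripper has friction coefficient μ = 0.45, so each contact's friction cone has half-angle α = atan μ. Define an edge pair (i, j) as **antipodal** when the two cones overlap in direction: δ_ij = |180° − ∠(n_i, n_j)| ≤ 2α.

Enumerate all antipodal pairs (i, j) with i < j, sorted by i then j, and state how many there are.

count = 6; pairs: (0,4), (1,5), (2,5), (2,6), (3,6), (4,6)

α = atan 0.45 = 24.23°;  2α = 48.46°
n_0 = (-0.9894, -0.1450)
n_1 = (-0.6564, -0.7544)
n_2 = (+0.0000, -1.0000)
n_3 = (+0.5174, -0.8557)
n_4 = (+0.9440, -0.3300)
n_5 = (+0.5367, +0.8438)
n_6 = (-0.7301, +0.6833)
  (0,1): δ = 139.36°  ·
  (0,2): δ = 98.34°  ·
  (0,3): δ = 67.18°  ·
  (0,4): δ = 27.60°  ✓
  (0,5): δ = 49.20°  ·
  (0,6): δ = 128.56°  ·
  (1,2): δ = 138.97°  ·
  (1,3): δ = 107.81°  ·
  (1,4): δ = 68.24°  ·
  (1,5): δ = 8.57°  ✓
  (1,6): δ = 87.92°  ·
  (2,3): δ = 148.84°  ·
  (2,4): δ = 109.27°  ·
  (2,5): δ = 32.46°  ✓
  (2,6): δ = 46.90°  ✓
  (3,4): δ = 140.43°  ·
  (3,5): δ = 63.62°  ·
  (3,6): δ = 15.74°  ✓
  (4,5): δ = 103.19°  ·
  (4,6): δ = 23.84°  ✓
  (5,6): δ = 100.65°  ·
antipodal pairs: 6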